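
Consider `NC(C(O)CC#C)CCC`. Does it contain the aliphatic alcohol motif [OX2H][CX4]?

The pattern [OX2H][CX4] describes a hydroxyl oxygen bound to an sp3 (X4) carbon — an aliphatic alcohol.
The molecule carries a hydroxyl group (-OH), whose atoms satisfy every constraint of the query, so the pattern matches.

Yes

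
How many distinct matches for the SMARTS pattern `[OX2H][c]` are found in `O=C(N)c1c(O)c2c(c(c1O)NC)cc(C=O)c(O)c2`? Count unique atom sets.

3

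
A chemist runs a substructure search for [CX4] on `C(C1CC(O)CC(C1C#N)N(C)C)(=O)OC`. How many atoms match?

The query [CX4] means: C with X4: aliphatic carbon with exactly 4 total connections (bonds + H).
Check the 16 heavy atoms by environment: 9× C (X4) → match; 1× C (X3) → no; 1× O (X1) → no; 2× O (X2) → no; 1× C (X2) → no; 1× N (X1) → no; 1× N (X3) → no.
That gives 9 matching atoms.

9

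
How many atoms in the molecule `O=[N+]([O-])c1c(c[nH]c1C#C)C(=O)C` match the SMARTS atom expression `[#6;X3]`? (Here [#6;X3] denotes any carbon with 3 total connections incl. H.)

5

The query [#6;X3] means: any carbon (aromatic or not) with three total connections.
Check the 13 heavy atoms by environment: 1× n (aromatic, X3) → no; 4× c (aromatic, X3) → match; 1× N (charge +1, X3) → no; 1× O (charge -1, X1) → no; 2× O (X1) → no; 1× C (X3) → match; 1× C (X4) → no; 2× C (X2) → no.
Summing the matching environments: 4 + 1 = 5 matching atoms.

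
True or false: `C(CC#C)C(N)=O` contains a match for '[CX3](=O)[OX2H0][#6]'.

The pattern [CX3](=O)[OX2H0][#6] describes a carbonyl carbon bonded to an oxygen that is itself bonded to carbon (no H on that O) — an ester.
The closest candidate here is a primary amide (-C(=O)NH2), but the carbonyl is bonded to N, not to an O-C linkage. No other fragment satisfies the full query, so there is no match.

False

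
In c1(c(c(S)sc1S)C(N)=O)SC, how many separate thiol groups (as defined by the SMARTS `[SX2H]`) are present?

[SX2H] is the SMARTS for a thiol: an aliphatic sulfur with two connections, one being H.
The molecule carries 2 separate instances of a thiol (-SH) meeting every constraint; each maps to a distinct set of atoms, giving 2 matches.

2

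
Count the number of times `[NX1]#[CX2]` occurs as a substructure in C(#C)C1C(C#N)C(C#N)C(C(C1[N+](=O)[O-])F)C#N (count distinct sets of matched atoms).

3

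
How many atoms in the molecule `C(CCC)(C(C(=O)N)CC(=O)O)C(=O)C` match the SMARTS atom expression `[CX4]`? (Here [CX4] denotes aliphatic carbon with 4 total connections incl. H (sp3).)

The query [CX4] means: C with X4: aliphatic carbon with exactly 4 total connections (bonds + H).
Check the 15 heavy atoms by environment: 7× C (X4) → match; 3× C (X3) → no; 3× O (X1) → no; 1× O (X2) → no; 1× N (X3) → no.
That gives 7 matching atoms.

7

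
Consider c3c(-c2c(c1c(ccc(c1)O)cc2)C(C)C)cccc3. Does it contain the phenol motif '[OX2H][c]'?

Yes

The pattern [OX2H][c] describes a hydroxyl oxygen attached to an aromatic carbon — a phenol.
The molecule carries a hydroxyl group (-OH), whose atoms satisfy every constraint of the query, so the pattern matches.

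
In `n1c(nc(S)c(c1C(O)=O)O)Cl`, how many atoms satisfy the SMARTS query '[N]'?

0

The query [N] means: uppercase N matches aliphatic (non-aromatic) nitrogen only.
Check the 12 heavy atoms by environment: 2× n (aromatic) → no; 4× c (aromatic) → no; 1× Cl → no; 1× S → no; 1× C → no; 3× O → no.
No environment satisfies the query, so 0 matching atoms.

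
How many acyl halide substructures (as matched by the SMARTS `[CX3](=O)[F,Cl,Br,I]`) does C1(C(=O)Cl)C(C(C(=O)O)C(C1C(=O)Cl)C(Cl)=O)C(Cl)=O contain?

4

[CX3](=O)[F,Cl,Br,I] is the SMARTS for an acyl halide: a carbonyl carbon bonded to a halogen.
The molecule carries 4 separate instances of an acyl chloride (-C(=O)Cl) meeting every constraint; each maps to a distinct set of atoms, giving 4 matches.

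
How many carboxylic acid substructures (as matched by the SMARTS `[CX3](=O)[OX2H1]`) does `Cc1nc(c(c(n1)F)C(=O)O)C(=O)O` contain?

2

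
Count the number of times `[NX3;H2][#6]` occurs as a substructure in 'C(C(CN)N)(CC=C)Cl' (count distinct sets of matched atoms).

[NX3;H2][#6] is the SMARTS for a primary amine: a trivalent nitrogen with two H attached to carbon.
The molecule carries 2 separate instances of a primary amino group (-NH2) meeting every constraint; each maps to a distinct set of atoms, giving 2 matches.

2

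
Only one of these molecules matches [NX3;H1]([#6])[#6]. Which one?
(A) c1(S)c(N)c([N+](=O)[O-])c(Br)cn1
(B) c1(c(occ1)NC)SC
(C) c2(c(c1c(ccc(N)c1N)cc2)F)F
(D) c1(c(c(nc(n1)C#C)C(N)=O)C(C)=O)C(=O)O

B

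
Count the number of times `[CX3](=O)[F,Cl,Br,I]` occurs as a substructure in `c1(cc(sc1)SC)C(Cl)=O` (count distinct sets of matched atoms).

[CX3](=O)[F,Cl,Br,I] is the SMARTS for an acyl halide: a carbonyl carbon bonded to a halogen.
Exactly one fragment in the molecule meets all constraints, giving 1 match.

1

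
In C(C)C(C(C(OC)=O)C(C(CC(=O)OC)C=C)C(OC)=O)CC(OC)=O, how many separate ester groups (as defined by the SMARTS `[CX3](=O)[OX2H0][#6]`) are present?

[CX3](=O)[OX2H0][#6] is the SMARTS for an ester: a carbonyl carbon bonded to an oxygen that is itself bonded to carbon (no H on that O).
The molecule carries 4 separate instances of a methyl-ester group (-C(=O)OCH3) meeting every constraint; each maps to a distinct set of atoms, giving 4 matches.

4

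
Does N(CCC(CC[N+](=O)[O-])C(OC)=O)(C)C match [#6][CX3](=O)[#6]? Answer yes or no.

No

The pattern [#6][CX3](=O)[#6] describes a carbonyl carbon (no H) flanked by two carbons — a ketone.
The closest candidate here is a methyl-ester group (-C(=O)OCH3), but one neighbour of the carbonyl carbon is O, not C. No other fragment satisfies the full query, so there is no match.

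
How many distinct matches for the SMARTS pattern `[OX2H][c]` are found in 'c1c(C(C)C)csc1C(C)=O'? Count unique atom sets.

[OX2H][c] is the SMARTS for a phenol: a hydroxyl oxygen attached to an aromatic carbon.
No fragment in the molecule satisfies every constraint, giving 0 matches.

0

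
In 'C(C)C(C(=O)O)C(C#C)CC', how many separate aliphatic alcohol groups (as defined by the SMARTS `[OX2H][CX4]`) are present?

0

[OX2H][CX4] is the SMARTS for an aliphatic alcohol: a hydroxyl oxygen bound to an sp3 (X4) carbon.
The molecule has a carboxylic acid group (-C(=O)OH), but the -OH is on a CX3 carbonyl carbon, not a CX4 carbon; nothing else fits, so there are 0 matches.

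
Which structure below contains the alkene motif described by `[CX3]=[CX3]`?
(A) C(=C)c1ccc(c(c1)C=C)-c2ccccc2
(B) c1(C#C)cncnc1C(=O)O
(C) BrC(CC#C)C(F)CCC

A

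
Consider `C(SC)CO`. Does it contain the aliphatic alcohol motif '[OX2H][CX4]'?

Yes

The pattern [OX2H][CX4] describes a hydroxyl oxygen bound to an sp3 (X4) carbon — an aliphatic alcohol.
The molecule carries a hydroxyl group (-OH), whose atoms satisfy every constraint of the query, so the pattern matches.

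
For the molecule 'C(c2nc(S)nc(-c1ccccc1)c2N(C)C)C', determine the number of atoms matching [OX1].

0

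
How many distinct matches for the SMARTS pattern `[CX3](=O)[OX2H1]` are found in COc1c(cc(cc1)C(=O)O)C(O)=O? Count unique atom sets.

2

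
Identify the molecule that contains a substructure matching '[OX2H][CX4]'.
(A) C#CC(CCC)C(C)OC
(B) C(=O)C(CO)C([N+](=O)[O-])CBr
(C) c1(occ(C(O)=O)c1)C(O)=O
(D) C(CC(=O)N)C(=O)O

[OX2H][CX4] describes a hydroxyl oxygen bound to an sp3 (X4) carbon (an aliphatic alcohol).
(A) has a methoxy ether (-OCH3) but the oxygen has H0 (ether), not H1.
(B) contains a hydroxyl group (-OH), which satisfies every atom and bond constraint.
(C) has a carboxylic acid group (-C(=O)OH) but the -OH is on a CX3 carbonyl carbon, not a CX4 carbon.
(D) has a carboxylic acid group (-C(=O)OH) but the -OH is on a CX3 carbonyl carbon, not a CX4 carbon.
So the answer is (B).

B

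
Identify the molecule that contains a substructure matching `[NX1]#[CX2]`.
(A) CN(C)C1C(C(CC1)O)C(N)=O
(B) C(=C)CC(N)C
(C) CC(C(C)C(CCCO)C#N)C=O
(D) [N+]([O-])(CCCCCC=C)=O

C

[NX1]#[CX2] describes a nitrogen triple-bonded to a two-connected carbon (a nitrile).
(A) has a primary amide (-C(=O)NH2) but the nitrogen is NX3, not NX1.
(B) has a primary amino group (-NH2) but the nitrogen is NX3 (three connections), not NX1 triple-bonded.
(C) contains a nitrile (-C#N), which satisfies every atom and bond constraint.
(D) has a nitro group (-[N+](=O)[O-]) but there is no C#N triple bond.
So the answer is (C).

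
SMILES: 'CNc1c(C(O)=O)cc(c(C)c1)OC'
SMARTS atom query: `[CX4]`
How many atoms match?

3

The query [CX4] means: C with X4: aliphatic carbon with exactly 4 total connections (bonds + H).
Check the 14 heavy atoms by environment: 6× c (aromatic, X3) → no; 1× C (X3) → no; 1× O (X1) → no; 2× O (X2) → no; 1× N (X3) → no; 3× C (X4) → match.
That gives 3 matching atoms.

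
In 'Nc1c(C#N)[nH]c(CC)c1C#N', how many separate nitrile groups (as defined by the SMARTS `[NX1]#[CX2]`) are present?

2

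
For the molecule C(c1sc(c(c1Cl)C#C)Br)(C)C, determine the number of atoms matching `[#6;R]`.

Check the 12 heavy atoms by environment: 1× s (aromatic, in 5-ring) → no; 4× c (aromatic, in 5-ring) → match; 5× C (acyclic) → no; 1× Br (acyclic) → no; 1× Cl (acyclic) → no.
That gives 4 matching atoms.

4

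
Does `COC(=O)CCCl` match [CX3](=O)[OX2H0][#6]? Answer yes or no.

The pattern [CX3](=O)[OX2H0][#6] describes a carbonyl carbon bonded to an oxygen that is itself bonded to carbon (no H on that O) — an ester.
The molecule carries a methyl-ester group (-C(=O)OCH3), whose atoms satisfy every constraint of the query, so the pattern matches.

Yes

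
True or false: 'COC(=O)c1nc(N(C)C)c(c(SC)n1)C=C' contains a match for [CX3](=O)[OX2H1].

The pattern [CX3](=O)[OX2H1] describes an sp2 carbon double-bonded to O and single-bonded to an -OH oxygen — a carboxylic acid.
The closest candidate here is a methyl-ester group (-C(=O)OCH3), but the singly-bonded O has no H (OX2H0, not OX2H1). No other fragment satisfies the full query, so there is no match.

False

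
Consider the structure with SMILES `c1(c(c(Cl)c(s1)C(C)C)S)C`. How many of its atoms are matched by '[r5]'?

5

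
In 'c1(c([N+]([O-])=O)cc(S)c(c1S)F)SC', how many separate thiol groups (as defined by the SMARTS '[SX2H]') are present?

2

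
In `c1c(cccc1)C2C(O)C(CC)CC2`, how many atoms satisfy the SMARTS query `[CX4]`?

7

The query [CX4] means: C with X4: aliphatic carbon with exactly 4 total connections (bonds + H).
Check the 14 heavy atoms by environment: 7× C (X4) → match; 6× c (aromatic, X3) → no; 1× O (X2) → no.
That gives 7 matching atoms.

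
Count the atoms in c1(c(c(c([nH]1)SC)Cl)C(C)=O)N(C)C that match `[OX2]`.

The query [OX2] means: aliphatic oxygen with two total connections — ether, hydroxyl, or ester single-bond O.
Check the 14 heavy atoms by environment: 1× n (aromatic, X3) → no; 4× c (aromatic, X3) → no; 1× S (X2) → no; 4× C (X4) → no; 1× C (X3) → no; 1× O (X1) → no; 1× Cl (X1) → no; 1× N (X3) → no.
No environment satisfies the query, so 0 matching atoms.

0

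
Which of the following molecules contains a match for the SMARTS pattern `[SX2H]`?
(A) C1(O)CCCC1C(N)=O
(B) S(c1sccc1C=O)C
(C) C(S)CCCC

C

[SX2H] describes an aliphatic sulfur with two connections, one being H (a thiol).
(A) has a hydroxyl group (-OH) but it is an -OH, not an -SH.
(B) has a methylthio ether (-SCH3) but the sulfur has H0 (bonded to two carbons), not H1.
(C) contains a thiol (-SH), which satisfies every atom and bond constraint.
So the answer is (C).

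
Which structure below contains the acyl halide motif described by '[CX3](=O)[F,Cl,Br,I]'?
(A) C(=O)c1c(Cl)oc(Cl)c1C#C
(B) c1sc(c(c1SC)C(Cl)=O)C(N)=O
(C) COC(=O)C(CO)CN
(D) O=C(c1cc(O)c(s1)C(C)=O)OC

B

[CX3](=O)[F,Cl,Br,I] describes a carbonyl carbon bonded to a halogen (an acyl halide).
(A) has a chloro substituent but the Cl is not on a carbonyl carbon.
(B) contains an acyl chloride (-C(=O)Cl), which satisfies every atom and bond constraint.
(C) has a methyl-ester group (-C(=O)OCH3) but the carbonyl is bonded to -O-C, not to a halogen.
(D) has a methyl-ester group (-C(=O)OCH3) but the carbonyl is bonded to -O-C, not to a halogen.
So the answer is (B).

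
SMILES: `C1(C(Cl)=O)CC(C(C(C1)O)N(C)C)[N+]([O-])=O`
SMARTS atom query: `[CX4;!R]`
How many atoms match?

Check the 16 heavy atoms by environment: 6× C (X4, in 6-ring) → no; 1× O (X2, acyclic) → no; 1× N (charge +1, X3, acyclic) → no; 1× O (charge -1, X1, acyclic) → no; 2× O (X1, acyclic) → no; 1× C (X3, acyclic) → no; 1× Cl (X1, acyclic) → no; 1× N (X3, acyclic) → no; 2× C (X4, acyclic) → match.
That gives 2 matching atoms.

2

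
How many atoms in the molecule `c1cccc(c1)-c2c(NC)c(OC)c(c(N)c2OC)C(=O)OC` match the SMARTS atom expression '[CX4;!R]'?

4

Check the 23 heavy atoms by environment: 12× c (aromatic, X3, in 6-ring) → no; 3× O (X2, acyclic) → no; 4× C (X4, acyclic) → match; 2× N (X3, acyclic) → no; 1× C (X3, acyclic) → no; 1× O (X1, acyclic) → no.
That gives 4 matching atoms.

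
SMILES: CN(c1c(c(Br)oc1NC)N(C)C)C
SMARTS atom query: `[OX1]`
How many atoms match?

The query [OX1] means: aliphatic oxygen with one total connection — typically a carbonyl =O or an oxide.
Check the 14 heavy atoms by environment: 1× o (aromatic, X2) → no; 4× c (aromatic, X3) → no; 3× N (X3) → no; 5× C (X4) → no; 1× Br (X1) → no.
No environment satisfies the query, so 0 matching atoms.

0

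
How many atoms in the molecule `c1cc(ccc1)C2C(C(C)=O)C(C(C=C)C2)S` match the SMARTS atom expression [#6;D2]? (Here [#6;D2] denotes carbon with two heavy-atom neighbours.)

7

Check the 17 heavy atoms by environment: 5× C (D3) → no; 2× C (D2) → match; 1× O (D1) → no; 2× C (D1) → no; 1× c (aromatic, D3) → no; 5× c (aromatic, D2) → match; 1× S (D1) → no.
Summing the matching environments: 2 + 5 = 7 matching atoms.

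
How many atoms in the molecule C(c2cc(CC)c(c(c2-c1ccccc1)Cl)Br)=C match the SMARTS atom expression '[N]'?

The query [N] means: uppercase N matches aliphatic (non-aromatic) nitrogen only.
Check the 18 heavy atoms by environment: 12× c (aromatic) → no; 4× C → no; 1× Br → no; 1× Cl → no.
No environment satisfies the query, so 0 matching atoms.

0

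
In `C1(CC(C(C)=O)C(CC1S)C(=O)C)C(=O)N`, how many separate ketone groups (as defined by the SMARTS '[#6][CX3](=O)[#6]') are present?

2

[#6][CX3](=O)[#6] is the SMARTS for a ketone: a carbonyl carbon (no H) flanked by two carbons.
The molecule carries 2 separate instances of an acetyl/ketone group (-C(=O)CH3) meeting every constraint; each maps to a distinct set of atoms, giving 2 matches.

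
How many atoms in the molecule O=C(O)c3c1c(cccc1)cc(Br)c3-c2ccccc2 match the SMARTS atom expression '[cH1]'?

The query [cH1] means: aromatic carbon bearing exactly one hydrogen.
Check the 20 heavy atoms by environment: 6× c (aromatic, H0) → no; 10× c (aromatic, H1) → match; 1× C (H0) → no; 1× O (H0) → no; 1× O (H1) → no; 1× Br (H0) → no.
That gives 10 matching atoms.

10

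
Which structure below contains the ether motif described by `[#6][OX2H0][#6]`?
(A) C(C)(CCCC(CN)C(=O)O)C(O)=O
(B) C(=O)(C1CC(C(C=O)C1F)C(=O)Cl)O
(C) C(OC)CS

[#6][OX2H0][#6] describes an aliphatic oxygen bridging two carbons with no H on the oxygen (an ether).
(A) has a carboxylic acid group (-C(=O)OH) but the -OH oxygen has H1; the =O is OX1, not OX2.
(B) has a carboxylic acid group (-C(=O)OH) but the -OH oxygen has H1; the =O is OX1, not OX2.
(C) contains a methoxy ether (-OCH3), which satisfies every atom and bond constraint.
So the answer is (C).

C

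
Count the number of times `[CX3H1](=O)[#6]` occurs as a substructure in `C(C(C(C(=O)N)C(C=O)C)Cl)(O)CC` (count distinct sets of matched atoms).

1

[CX3H1](=O)[#6] is the SMARTS for an aldehyde: an sp2 carbon with one H, double-bonded to O and single-bonded to carbon.
Exactly one fragment in the molecule meets all constraints, giving 1 match.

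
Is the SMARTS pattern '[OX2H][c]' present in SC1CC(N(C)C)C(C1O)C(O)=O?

No

The pattern [OX2H][c] describes a hydroxyl oxygen attached to an aromatic carbon — a phenol.
The closest candidate here is a hydroxyl group (-OH), but the -OH is on an aliphatic carbon, not an aromatic c. No other fragment satisfies the full query, so there is no match.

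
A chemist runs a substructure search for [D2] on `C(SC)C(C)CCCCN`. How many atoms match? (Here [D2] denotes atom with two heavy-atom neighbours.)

Check the 10 heavy atoms by environment: 5× C (D2) → match; 1× C (D3) → no; 2× C (D1) → no; 1× S (D2) → match; 1× N (D1) → no.
Summing the matching environments: 5 + 1 = 6 matching atoms.

6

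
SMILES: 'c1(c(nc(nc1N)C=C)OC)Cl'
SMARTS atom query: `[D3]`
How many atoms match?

4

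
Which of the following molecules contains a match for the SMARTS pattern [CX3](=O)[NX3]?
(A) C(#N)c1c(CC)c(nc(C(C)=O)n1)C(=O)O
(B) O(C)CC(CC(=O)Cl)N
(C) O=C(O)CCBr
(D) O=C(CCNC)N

D

[CX3](=O)[NX3] describes a carbonyl carbon bonded to a trivalent nitrogen (an amide).
(A) has a carboxylic acid group (-C(=O)OH) but the carbonyl is bonded to O, not to an NX3 nitrogen.
(B) has a primary amino group (-NH2) but the -NH2 is not attached to a carbonyl carbon.
(C) has a carboxylic acid group (-C(=O)OH) but the carbonyl is bonded to O, not to an NX3 nitrogen.
(D) contains a primary amide (-C(=O)NH2), which satisfies every atom and bond constraint.
So the answer is (D).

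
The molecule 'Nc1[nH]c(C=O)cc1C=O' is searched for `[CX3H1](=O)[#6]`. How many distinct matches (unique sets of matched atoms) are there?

2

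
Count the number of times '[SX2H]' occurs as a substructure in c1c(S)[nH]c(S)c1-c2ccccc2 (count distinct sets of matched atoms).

[SX2H] is the SMARTS for a thiol: an aliphatic sulfur with two connections, one being H.
The molecule carries 2 separate instances of a thiol (-SH) meeting every constraint; each maps to a distinct set of atoms, giving 2 matches.

2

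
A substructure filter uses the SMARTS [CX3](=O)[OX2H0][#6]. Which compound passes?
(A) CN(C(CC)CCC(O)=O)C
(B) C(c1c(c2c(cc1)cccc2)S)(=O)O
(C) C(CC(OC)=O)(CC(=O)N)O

C

[CX3](=O)[OX2H0][#6] describes a carbonyl carbon bonded to an oxygen that is itself bonded to carbon (no H on that O) (an ester).
(A) has a carboxylic acid group (-C(=O)OH) but the singly-bonded O carries H (OX2H1, not H0).
(B) has a carboxylic acid group (-C(=O)OH) but the singly-bonded O carries H (OX2H1, not H0).
(C) contains a methyl-ester group (-C(=O)OCH3), which satisfies every atom and bond constraint.
So the answer is (C).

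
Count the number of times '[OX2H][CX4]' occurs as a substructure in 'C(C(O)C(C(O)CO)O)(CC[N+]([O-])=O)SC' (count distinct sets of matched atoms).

4

[OX2H][CX4] is the SMARTS for an aliphatic alcohol: a hydroxyl oxygen bound to an sp3 (X4) carbon.
The molecule carries 4 separate instances of a hydroxyl group (-OH) meeting every constraint; each maps to a distinct set of atoms, giving 4 matches.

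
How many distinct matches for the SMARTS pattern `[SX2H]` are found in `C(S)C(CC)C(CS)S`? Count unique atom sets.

3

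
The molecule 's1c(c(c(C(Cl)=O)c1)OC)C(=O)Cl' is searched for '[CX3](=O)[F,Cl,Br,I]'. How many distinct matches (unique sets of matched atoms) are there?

[CX3](=O)[F,Cl,Br,I] is the SMARTS for an acyl halide: a carbonyl carbon bonded to a halogen.
The molecule carries 2 separate instances of an acyl chloride (-C(=O)Cl) meeting every constraint; each maps to a distinct set of atoms, giving 2 matches.

2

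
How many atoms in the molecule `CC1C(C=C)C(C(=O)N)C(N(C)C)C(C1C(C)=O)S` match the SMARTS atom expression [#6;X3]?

The query [#6;X3] means: any carbon (aromatic or not) with three total connections.
Check the 19 heavy atoms by environment: 10× C (X4) → no; 4× C (X3) → match; 2× O (X1) → no; 1× S (X2) → no; 2× N (X3) → no.
That gives 4 matching atoms.

4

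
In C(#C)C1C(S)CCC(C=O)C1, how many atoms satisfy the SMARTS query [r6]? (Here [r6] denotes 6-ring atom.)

The query [r6] means: r6 matches atoms in a six-membered ring.
Check the 11 heavy atoms by environment: 6× C (in 6-ring) → match; 3× C (acyclic) → no; 1× S (acyclic) → no; 1× O (acyclic) → no.
That gives 6 matching atoms.

6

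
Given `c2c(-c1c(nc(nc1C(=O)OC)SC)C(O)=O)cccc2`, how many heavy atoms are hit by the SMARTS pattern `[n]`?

2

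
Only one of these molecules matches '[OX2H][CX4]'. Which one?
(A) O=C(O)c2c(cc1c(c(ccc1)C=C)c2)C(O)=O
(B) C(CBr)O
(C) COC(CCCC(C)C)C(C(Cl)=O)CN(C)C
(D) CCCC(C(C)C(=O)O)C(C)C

B

[OX2H][CX4] describes a hydroxyl oxygen bound to an sp3 (X4) carbon (an aliphatic alcohol).
(A) has a carboxylic acid group (-C(=O)OH) but the -OH is on a CX3 carbonyl carbon, not a CX4 carbon.
(B) contains a hydroxyl group (-OH), which satisfies every atom and bond constraint.
(C) has a methoxy ether (-OCH3) but the oxygen has H0 (ether), not H1.
(D) has a carboxylic acid group (-C(=O)OH) but the -OH is on a CX3 carbonyl carbon, not a CX4 carbon.
So the answer is (B).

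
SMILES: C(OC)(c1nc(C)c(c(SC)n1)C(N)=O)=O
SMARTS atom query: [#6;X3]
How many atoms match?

6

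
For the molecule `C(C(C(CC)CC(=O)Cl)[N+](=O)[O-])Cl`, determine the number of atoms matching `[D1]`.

The query [D1] means: atom with exactly one heavy-atom neighbour (degree 1).
Check the 13 heavy atoms by environment: 3× C (D2) → no; 3× C (D3) → no; 1× N (charge +1, D3) → no; 1× O (charge -1, D1) → match; 2× O (D1) → match; 2× Cl (D1) → match; 1× C (D1) → match.
Summing the matching environments: 1 + 2 + 2 + 1 = 6 matching atoms.

6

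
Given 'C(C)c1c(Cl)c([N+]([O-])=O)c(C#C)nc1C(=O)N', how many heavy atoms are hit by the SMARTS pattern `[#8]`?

3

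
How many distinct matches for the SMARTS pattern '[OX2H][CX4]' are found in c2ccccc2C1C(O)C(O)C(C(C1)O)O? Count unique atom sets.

4

[OX2H][CX4] is the SMARTS for an aliphatic alcohol: a hydroxyl oxygen bound to an sp3 (X4) carbon.
The molecule carries 4 separate instances of a hydroxyl group (-OH) meeting every constraint; each maps to a distinct set of atoms, giving 4 matches.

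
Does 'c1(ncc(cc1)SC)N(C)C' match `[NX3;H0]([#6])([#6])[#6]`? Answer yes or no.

The pattern [NX3;H0]([#6])([#6])[#6] describes a trivalent nitrogen with no H, bonded to three carbons — a tertiary amine.
The molecule carries a dimethylamino group (-N(CH3)2), whose atoms satisfy every constraint of the query, so the pattern matches.

Yes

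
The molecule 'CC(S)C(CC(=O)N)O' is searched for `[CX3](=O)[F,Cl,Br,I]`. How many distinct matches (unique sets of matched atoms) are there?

0

[CX3](=O)[F,Cl,Br,I] is the SMARTS for an acyl halide: a carbonyl carbon bonded to a halogen.
No fragment in the molecule satisfies every constraint, giving 0 matches.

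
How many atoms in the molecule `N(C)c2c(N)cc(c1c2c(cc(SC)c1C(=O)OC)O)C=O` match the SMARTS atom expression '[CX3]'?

The query [CX3] means: C with X3: aliphatic carbon with exactly 3 total connections.
Check the 22 heavy atoms by environment: 10× c (aromatic, X3) → no; 2× N (X3) → no; 1× S (X2) → no; 3× C (X4) → no; 2× C (X3) → match; 2× O (X1) → no; 2× O (X2) → no.
That gives 2 matching atoms.

2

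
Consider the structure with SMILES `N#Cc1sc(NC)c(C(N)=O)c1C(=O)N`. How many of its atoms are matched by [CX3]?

2

The query [CX3] means: C with X3: aliphatic carbon with exactly 3 total connections.
Check the 15 heavy atoms by environment: 1× s (aromatic, X2) → no; 4× c (aromatic, X3) → no; 2× C (X3) → match; 2× O (X1) → no; 3× N (X3) → no; 1× C (X4) → no; 1× C (X2) → no; 1× N (X1) → no.
That gives 2 matching atoms.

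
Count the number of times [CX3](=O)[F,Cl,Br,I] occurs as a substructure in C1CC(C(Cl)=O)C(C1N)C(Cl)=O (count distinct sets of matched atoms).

2

[CX3](=O)[F,Cl,Br,I] is the SMARTS for an acyl halide: a carbonyl carbon bonded to a halogen.
The molecule carries 2 separate instances of an acyl chloride (-C(=O)Cl) meeting every constraint; each maps to a distinct set of atoms, giving 2 matches.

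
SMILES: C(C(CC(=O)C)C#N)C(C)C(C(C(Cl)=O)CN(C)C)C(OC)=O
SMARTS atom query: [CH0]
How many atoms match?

The query [CH0] means: aliphatic carbon with no attached hydrogen.
Check the 23 heavy atoms by environment: 3× C (H2) → no; 4× C (H1) → no; 2× N (H0) → no; 5× C (H3) → no; 4× C (H0) → match; 4× O (H0) → no; 1× Cl (H0) → no.
That gives 4 matching atoms.

4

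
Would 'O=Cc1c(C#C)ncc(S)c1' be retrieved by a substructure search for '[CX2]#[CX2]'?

The pattern [CX2]#[CX2] describes a carbon-carbon triple bond — an alkyne.
The molecule carries an ethynyl group (-C#CH), whose atoms satisfy every constraint of the query, so the pattern matches.

Yes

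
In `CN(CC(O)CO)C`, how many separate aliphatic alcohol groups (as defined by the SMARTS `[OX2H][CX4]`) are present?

2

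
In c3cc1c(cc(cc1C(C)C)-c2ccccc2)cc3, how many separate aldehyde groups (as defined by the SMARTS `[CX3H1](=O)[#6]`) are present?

[CX3H1](=O)[#6] is the SMARTS for an aldehyde: an sp2 carbon with one H, double-bonded to O and single-bonded to carbon.
No fragment in the molecule satisfies every constraint, giving 0 matches.

0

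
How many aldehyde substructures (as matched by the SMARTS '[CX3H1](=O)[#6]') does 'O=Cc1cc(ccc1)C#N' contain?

[CX3H1](=O)[#6] is the SMARTS for an aldehyde: an sp2 carbon with one H, double-bonded to O and single-bonded to carbon.
Exactly one fragment in the molecule meets all constraints, giving 1 match.

1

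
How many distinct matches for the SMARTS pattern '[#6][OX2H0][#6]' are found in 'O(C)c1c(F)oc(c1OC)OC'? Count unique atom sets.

[#6][OX2H0][#6] is the SMARTS for an ether: an aliphatic oxygen bridging two carbons with no H on the oxygen.
The molecule carries 3 separate instances of a methoxy ether (-OCH3) meeting every constraint; each maps to a distinct set of atoms, giving 3 matches.

3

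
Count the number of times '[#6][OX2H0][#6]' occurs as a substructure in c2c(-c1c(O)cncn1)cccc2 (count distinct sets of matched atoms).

0

[#6][OX2H0][#6] is the SMARTS for an ether: an aliphatic oxygen bridging two carbons with no H on the oxygen.
The molecule has a hydroxyl group (-OH), but the oxygen has H1, not H0 bridging two carbons; nothing else fits, so there are 0 matches.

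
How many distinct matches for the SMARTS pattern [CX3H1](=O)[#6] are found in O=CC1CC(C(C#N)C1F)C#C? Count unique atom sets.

1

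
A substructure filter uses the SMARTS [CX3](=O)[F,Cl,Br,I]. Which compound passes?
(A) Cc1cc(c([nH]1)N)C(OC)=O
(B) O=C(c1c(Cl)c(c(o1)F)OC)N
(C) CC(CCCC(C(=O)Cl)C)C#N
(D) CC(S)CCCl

C

[CX3](=O)[F,Cl,Br,I] describes a carbonyl carbon bonded to a halogen (an acyl halide).
(A) has a methyl-ester group (-C(=O)OCH3) but the carbonyl is bonded to -O-C, not to a halogen.
(B) has a chloro substituent but the Cl is not on a carbonyl carbon.
(C) contains an acyl chloride (-C(=O)Cl), which satisfies every atom and bond constraint.
(D) has a chloro substituent but the Cl is not on a carbonyl carbon.
So the answer is (C).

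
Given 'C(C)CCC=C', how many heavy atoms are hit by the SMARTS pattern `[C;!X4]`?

The query [C;!X4] means: aliphatic carbon that does not have four total connections.
Check the 6 heavy atoms by environment: 4× C (X4) → no; 2× C (X3) → match.
That gives 2 matching atoms.

2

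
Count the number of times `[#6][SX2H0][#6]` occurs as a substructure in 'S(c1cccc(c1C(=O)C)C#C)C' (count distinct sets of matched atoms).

1

[#6][SX2H0][#6] is the SMARTS for a thioether: an aliphatic sulfur bridging two carbons with no H on the sulfur.
Exactly one fragment in the molecule meets all constraints, giving 1 match.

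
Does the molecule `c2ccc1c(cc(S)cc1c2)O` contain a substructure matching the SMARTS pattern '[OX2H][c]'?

Yes

The pattern [OX2H][c] describes a hydroxyl oxygen attached to an aromatic carbon — a phenol.
The molecule carries a hydroxyl group (-OH), whose atoms satisfy every constraint of the query, so the pattern matches.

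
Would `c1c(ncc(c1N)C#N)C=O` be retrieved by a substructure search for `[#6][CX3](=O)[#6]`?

No

The pattern [#6][CX3](=O)[#6] describes a carbonyl carbon (no H) flanked by two carbons — a ketone.
The closest candidate here is an aldehyde (-CHO), but the carbonyl carbon has H1, so it is not flanked by two carbons. No other fragment satisfies the full query, so there is no match.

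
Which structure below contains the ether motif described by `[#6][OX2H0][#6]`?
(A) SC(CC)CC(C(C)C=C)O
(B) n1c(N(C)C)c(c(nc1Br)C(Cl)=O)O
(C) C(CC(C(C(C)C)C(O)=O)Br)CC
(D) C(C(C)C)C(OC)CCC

D

[#6][OX2H0][#6] describes an aliphatic oxygen bridging two carbons with no H on the oxygen (an ether).
(A) has a hydroxyl group (-OH) but the oxygen has H1, not H0 bridging two carbons.
(B) has a hydroxyl group (-OH) but the oxygen has H1, not H0 bridging two carbons.
(C) has a carboxylic acid group (-C(=O)OH) but the -OH oxygen has H1; the =O is OX1, not OX2.
(D) contains a methoxy ether (-OCH3), which satisfies every atom and bond constraint.
So the answer is (D).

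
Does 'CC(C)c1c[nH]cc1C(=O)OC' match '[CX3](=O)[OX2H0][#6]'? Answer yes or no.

The pattern [CX3](=O)[OX2H0][#6] describes a carbonyl carbon bonded to an oxygen that is itself bonded to carbon (no H on that O) — an ester.
The molecule carries a methyl-ester group (-C(=O)OCH3), whose atoms satisfy every constraint of the query, so the pattern matches.

Yes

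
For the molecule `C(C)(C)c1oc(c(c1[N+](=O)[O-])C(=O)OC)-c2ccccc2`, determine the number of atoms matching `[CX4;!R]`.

The query [CX4;!R] means: aliphatic carbon with four total connections, not in a ring.
Check the 21 heavy atoms by environment: 1× o (aromatic, X2, in 5-ring) → no; 4× c (aromatic, X3, in 5-ring) → no; 1× C (X3, acyclic) → no; 2× O (X1, acyclic) → no; 1× O (X2, acyclic) → no; 4× C (X4, acyclic) → match; 6× c (aromatic, X3, in 6-ring) → no; 1× N (charge +1, X3, acyclic) → no; 1× O (charge -1, X1, acyclic) → no.
That gives 4 matching atoms.

4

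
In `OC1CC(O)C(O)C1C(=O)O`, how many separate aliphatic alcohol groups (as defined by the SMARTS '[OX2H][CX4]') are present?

3

[OX2H][CX4] is the SMARTS for an aliphatic alcohol: a hydroxyl oxygen bound to an sp3 (X4) carbon.
The molecule carries 3 separate instances of a hydroxyl group (-OH) meeting every constraint; each maps to a distinct set of atoms, giving 3 matches.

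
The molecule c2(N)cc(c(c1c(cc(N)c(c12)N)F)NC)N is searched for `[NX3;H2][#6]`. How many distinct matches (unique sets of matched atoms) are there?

4

[NX3;H2][#6] is the SMARTS for a primary amine: a trivalent nitrogen with two H attached to carbon.
The molecule carries 4 separate instances of a primary amino group (-NH2) meeting every constraint; each maps to a distinct set of atoms, giving 4 matches.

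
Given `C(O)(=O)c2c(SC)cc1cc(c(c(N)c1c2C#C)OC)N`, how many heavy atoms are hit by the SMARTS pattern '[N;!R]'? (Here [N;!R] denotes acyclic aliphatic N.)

2

Check the 21 heavy atoms by environment: 10× c (aromatic, in 6-ring) → no; 5× C (acyclic) → no; 3× O (acyclic) → no; 1× S (acyclic) → no; 2× N (acyclic) → match.
That gives 2 matching atoms.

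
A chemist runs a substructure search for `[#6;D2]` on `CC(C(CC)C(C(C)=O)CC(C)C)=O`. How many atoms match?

The query [#6;D2] means: any carbon bonded to exactly two heavy atoms.
Check the 14 heavy atoms by environment: 2× C (D2) → match; 5× C (D3) → no; 2× O (D1) → no; 5× C (D1) → no.
That gives 2 matching atoms.

2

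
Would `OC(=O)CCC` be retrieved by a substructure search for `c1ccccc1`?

No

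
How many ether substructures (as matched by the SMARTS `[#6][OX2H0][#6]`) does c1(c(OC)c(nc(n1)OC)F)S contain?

2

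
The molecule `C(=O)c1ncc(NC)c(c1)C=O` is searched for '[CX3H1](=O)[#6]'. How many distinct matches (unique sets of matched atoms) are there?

2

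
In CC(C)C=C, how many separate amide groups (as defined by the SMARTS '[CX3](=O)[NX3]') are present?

0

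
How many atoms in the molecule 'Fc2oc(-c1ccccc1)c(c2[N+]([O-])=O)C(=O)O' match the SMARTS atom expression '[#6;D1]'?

Check the 18 heavy atoms by environment: 1× o (aromatic, D2) → no; 5× c (aromatic, D3) → no; 1× N (charge +1, D3) → no; 1× O (charge -1, D1) → no; 3× O (D1) → no; 5× c (aromatic, D2) → no; 1× F (D1) → no; 1× C (D3) → no.
No environment satisfies the query, so 0 matching atoms.

0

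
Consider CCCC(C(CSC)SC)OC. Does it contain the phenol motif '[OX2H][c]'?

No

The pattern [OX2H][c] describes a hydroxyl oxygen attached to an aromatic carbon — a phenol.
The closest candidate here is a methoxy ether (-OCH3), but the oxygen has H0, not H1. No other fragment satisfies the full query, so there is no match.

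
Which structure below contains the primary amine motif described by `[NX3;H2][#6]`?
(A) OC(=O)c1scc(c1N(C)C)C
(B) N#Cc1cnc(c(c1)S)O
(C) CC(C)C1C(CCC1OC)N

C

[NX3;H2][#6] describes a trivalent nitrogen with two H attached to carbon (a primary amine).
(A) has a dimethylamino group (-N(CH3)2) but the nitrogen has H0, not H2.
(B) has a nitrile (-C#N) but the nitrogen is NX1 (triple-bonded), not NX3 with two H.
(C) contains a primary amino group (-NH2), which satisfies every atom and bond constraint.
So the answer is (C).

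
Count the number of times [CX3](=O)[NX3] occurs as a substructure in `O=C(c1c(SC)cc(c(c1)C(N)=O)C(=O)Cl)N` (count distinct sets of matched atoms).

[CX3](=O)[NX3] is the SMARTS for an amide: a carbonyl carbon bonded to a trivalent nitrogen.
The molecule carries 2 separate instances of a primary amide (-C(=O)NH2) meeting every constraint; each maps to a distinct set of atoms, giving 2 matches.

2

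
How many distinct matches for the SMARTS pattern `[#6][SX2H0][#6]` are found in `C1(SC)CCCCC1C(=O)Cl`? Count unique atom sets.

1

[#6][SX2H0][#6] is the SMARTS for a thioether: an aliphatic sulfur bridging two carbons with no H on the sulfur.
Exactly one fragment in the molecule meets all constraints, giving 1 match.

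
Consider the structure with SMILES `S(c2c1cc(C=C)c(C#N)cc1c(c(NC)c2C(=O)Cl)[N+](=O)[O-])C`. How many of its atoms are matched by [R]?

Check the 24 heavy atoms by environment: 10× c (aromatic, in 6-ring) → match; 2× N (acyclic) → no; 6× C (acyclic) → no; 2× O (acyclic) → no; 1× Cl (acyclic) → no; 1× S (acyclic) → no; 1× N (charge +1, acyclic) → no; 1× O (charge -1, acyclic) → no.
That gives 10 matching atoms.

10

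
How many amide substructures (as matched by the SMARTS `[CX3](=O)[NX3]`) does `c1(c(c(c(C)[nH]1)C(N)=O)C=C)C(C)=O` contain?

1

[CX3](=O)[NX3] is the SMARTS for an amide: a carbonyl carbon bonded to a trivalent nitrogen.
Exactly one fragment in the molecule meets all constraints, giving 1 match.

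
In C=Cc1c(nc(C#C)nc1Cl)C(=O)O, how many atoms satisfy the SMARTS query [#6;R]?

The query [#6;R] means: carbon that is part of a ring.
Check the 14 heavy atoms by environment: 2× n (aromatic, in 6-ring) → no; 4× c (aromatic, in 6-ring) → match; 5× C (acyclic) → no; 2× O (acyclic) → no; 1× Cl (acyclic) → no.
That gives 4 matching atoms.

4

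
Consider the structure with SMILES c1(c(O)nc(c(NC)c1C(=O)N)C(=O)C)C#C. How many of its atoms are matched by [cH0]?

5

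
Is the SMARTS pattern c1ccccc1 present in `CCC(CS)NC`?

No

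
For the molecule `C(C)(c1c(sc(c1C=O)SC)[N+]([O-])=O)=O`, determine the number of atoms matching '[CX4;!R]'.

2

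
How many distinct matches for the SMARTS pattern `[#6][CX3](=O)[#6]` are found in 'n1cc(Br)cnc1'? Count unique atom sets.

0

[#6][CX3](=O)[#6] is the SMARTS for a ketone: a carbonyl carbon (no H) flanked by two carbons.
No fragment in the molecule satisfies every constraint, giving 0 matches.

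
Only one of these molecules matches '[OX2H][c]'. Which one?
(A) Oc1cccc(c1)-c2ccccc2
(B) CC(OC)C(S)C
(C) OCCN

[OX2H][c] describes a hydroxyl oxygen attached to an aromatic carbon (a phenol).
(A) contains a hydroxyl group (-OH), which satisfies every atom and bond constraint.
(B) has a methoxy ether (-OCH3) but the oxygen has H0, not H1.
(C) has a hydroxyl group (-OH) but the -OH is on an aliphatic carbon, not an aromatic c.
So the answer is (A).

A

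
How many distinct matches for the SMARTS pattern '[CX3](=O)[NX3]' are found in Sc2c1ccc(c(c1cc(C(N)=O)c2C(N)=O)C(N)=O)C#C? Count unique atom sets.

[CX3](=O)[NX3] is the SMARTS for an amide: a carbonyl carbon bonded to a trivalent nitrogen.
The molecule carries 3 separate instances of a primary amide (-C(=O)NH2) meeting every constraint; each maps to a distinct set of atoms, giving 3 matches.

3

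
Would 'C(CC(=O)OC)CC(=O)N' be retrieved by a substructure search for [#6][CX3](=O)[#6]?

The pattern [#6][CX3](=O)[#6] describes a carbonyl carbon (no H) flanked by two carbons — a ketone.
The closest candidate here is a methyl-ester group (-C(=O)OCH3), but one neighbour of the carbonyl carbon is O, not C. No other fragment satisfies the full query, so there is no match.

No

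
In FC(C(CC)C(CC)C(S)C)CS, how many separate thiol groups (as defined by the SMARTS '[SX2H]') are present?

2

[SX2H] is the SMARTS for a thiol: an aliphatic sulfur with two connections, one being H.
The molecule carries 2 separate instances of a thiol (-SH) meeting every constraint; each maps to a distinct set of atoms, giving 2 matches.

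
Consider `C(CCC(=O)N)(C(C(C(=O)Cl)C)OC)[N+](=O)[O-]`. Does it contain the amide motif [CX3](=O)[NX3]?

Yes

The pattern [CX3](=O)[NX3] describes a carbonyl carbon bonded to a trivalent nitrogen — an amide.
The molecule carries a primary amide (-C(=O)NH2), whose atoms satisfy every constraint of the query, so the pattern matches.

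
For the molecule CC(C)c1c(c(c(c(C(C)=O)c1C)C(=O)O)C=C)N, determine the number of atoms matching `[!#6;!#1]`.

The query [!#6;!#1] means: not carbon and not hydrogen — any heteroatom.
Check the 19 heavy atoms by environment: 6× c (aromatic) → no; 9× C → no; 3× O → match; 1× N → match.
Summing the matching environments: 3 + 1 = 4 matching atoms.

4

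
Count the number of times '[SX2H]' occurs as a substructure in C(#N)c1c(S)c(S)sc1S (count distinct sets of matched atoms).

3

[SX2H] is the SMARTS for a thiol: an aliphatic sulfur with two connections, one being H.
The molecule carries 3 separate instances of a thiol (-SH) meeting every constraint; each maps to a distinct set of atoms, giving 3 matches.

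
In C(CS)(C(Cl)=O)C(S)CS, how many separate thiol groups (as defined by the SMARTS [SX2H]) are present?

3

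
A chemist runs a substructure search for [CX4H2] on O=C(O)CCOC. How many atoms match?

2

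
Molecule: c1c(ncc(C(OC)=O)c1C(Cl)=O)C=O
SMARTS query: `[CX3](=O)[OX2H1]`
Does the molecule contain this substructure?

No

The pattern [CX3](=O)[OX2H1] describes an sp2 carbon double-bonded to O and single-bonded to an -OH oxygen — a carboxylic acid.
The closest candidate here is an acyl chloride (-C(=O)Cl), but the carbonyl is bonded to Cl, not to an -OH oxygen. No other fragment satisfies the full query, so there is no match.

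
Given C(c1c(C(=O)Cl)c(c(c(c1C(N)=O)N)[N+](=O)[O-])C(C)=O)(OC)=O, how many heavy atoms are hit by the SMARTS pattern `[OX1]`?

6

The query [OX1] means: aliphatic oxygen with one total connection — typically a carbonyl =O or an oxide.
Check the 23 heavy atoms by environment: 6× c (aromatic, X3) → no; 4× C (X3) → no; 5× O (X1) → match; 2× N (X3) → no; 1× Cl (X1) → no; 1× O (X2) → no; 2× C (X4) → no; 1× N (charge +1, X3) → no; 1× O (charge -1, X1) → match.
Summing the matching environments: 5 + 1 = 6 matching atoms.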